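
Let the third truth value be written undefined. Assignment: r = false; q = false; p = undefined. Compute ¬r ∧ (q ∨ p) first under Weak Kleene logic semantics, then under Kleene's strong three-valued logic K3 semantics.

In Weak Kleene logic: ¬r = ¬false = true
q ∨ p = false ∨ undefined = undefined
¬r ∧ (q ∨ p) = true ∧ undefined = undefined
In Kleene's strong three-valued logic K3: ¬r = ¬false = true
q ∨ p = false ∨ undefined = undefined
¬r ∧ (q ∨ p) = true ∧ undefined = undefined

undefined; undefined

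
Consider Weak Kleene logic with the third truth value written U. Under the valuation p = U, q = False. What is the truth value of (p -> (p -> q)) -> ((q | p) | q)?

U

p -> q = U -> False = U  [any arg is the third value ⇒ result is the third value]
p -> (p -> q) = U -> U = U
q | p = False | U = U
(q | p) | q = U | False = U
(p -> (p -> q)) -> ((q | p) | q) = U -> U = U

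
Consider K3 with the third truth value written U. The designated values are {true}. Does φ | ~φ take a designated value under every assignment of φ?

No

Countermodel: φ=U gives U, which is not designated.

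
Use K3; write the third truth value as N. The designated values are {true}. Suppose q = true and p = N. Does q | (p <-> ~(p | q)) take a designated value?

Yes

p | q = N | true = true
~(p | q) = ~true = false
p <-> ~(p | q) = N <-> false = N
q | (p <-> ~(p | q)) = true | N = true
true ∈ {true}.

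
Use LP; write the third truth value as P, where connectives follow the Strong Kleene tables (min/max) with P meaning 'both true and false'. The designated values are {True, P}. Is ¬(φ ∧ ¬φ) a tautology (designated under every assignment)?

Yes

Every assignment of φ over {True, P, False} gives a value in {True, P}.
In particular, with φ=P: ¬(φ ∧ ¬φ) = P.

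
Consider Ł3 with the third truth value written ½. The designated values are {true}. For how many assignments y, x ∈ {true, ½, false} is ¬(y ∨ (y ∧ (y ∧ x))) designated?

3

Designated under: (y=false, x=true); (y=false, x=½); (y=false, x=false).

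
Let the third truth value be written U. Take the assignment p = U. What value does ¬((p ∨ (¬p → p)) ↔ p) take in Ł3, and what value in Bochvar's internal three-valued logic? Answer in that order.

U; U

In Ł3: ¬p = ¬U = U
¬p → p = U → U = true  [min(1, 1−½+½)]
p ∨ (¬p → p) = U ∨ true = true
(p ∨ (¬p → p)) ↔ p = true ↔ U = U
¬((p ∨ (¬p → p)) ↔ p) = ¬U = U
In Bochvar's internal three-valued logic: ¬p = ¬U = U
¬p → p = U → U = U  [any arg is the third value ⇒ result is the third value]
p ∨ (¬p → p) = U ∨ U = U
(p ∨ (¬p → p)) ↔ p = U ↔ U = U
¬((p ∨ (¬p → p)) ↔ p) = ¬U = U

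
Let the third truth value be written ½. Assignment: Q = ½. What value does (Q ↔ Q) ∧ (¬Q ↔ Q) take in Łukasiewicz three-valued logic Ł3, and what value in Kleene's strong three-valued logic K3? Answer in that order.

true; ½

In Łukasiewicz three-valued logic Ł3: Q ↔ Q = ½ ↔ ½ = true  [1 − |½−½|]
¬Q = ¬½ = ½
¬Q ↔ Q = ½ ↔ ½ = true
(Q ↔ Q) ∧ (¬Q ↔ Q) = true ∧ true = true
In Kleene's strong three-valued logic K3: Q ↔ Q = ½ ↔ ½ = ½
¬Q = ¬½ = ½
¬Q ↔ Q = ½ ↔ ½ = ½
(Q ↔ Q) ∧ (¬Q ↔ Q) = ½ ∧ ½ = ½
They differ because Łukasiewicz three-valued logic Ł3 and Kleene's strong three-valued logic K3 treat ½ differently under implication.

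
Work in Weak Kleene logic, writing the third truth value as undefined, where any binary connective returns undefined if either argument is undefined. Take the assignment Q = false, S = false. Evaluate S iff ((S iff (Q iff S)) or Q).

true

Q iff S = false iff false = true
S iff (Q iff S) = false iff true = false
(S iff (Q iff S)) or Q = false or false = false
S iff ((S iff (Q iff S)) or Q) = false iff false = true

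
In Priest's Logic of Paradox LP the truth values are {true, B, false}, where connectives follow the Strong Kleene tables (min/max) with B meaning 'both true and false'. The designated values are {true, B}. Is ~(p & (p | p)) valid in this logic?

Countermodel: p=true gives false, which is not designated.

No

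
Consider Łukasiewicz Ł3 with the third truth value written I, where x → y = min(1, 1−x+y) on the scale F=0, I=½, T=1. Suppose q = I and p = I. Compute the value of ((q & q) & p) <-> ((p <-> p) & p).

T

q & q = I & I = I
(q & q) & p = I & I = I
p <-> p = I <-> I = T  [1 − |½−½|]
(p <-> p) & p = T & I = I
((q & q) & p) <-> ((p <-> p) & p) = I <-> I = T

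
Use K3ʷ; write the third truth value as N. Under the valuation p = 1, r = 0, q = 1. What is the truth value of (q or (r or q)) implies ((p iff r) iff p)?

r or q = 0 or 1 = 1
q or (r or q) = 1 or 1 = 1
p iff r = 1 iff 0 = 0
(p iff r) iff p = 0 iff 1 = 0
(q or (r or q)) implies ((p iff r) iff p) = 1 implies 0 = 0

0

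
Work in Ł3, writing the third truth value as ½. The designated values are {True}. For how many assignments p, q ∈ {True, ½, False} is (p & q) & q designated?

1

Designated under: (p=True, q=True).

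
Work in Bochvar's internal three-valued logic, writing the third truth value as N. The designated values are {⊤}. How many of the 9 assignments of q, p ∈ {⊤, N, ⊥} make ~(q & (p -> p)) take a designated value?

Designated under: (q=⊥, p=⊤); (q=⊥, p=⊥).

2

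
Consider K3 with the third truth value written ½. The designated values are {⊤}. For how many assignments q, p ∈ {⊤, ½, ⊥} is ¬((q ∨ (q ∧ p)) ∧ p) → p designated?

3

Designated under: (q=⊤, p=⊤); (q=½, p=⊤); (q=⊥, p=⊤).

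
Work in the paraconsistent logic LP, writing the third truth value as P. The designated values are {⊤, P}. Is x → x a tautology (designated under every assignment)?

Yes

Every assignment of x over {⊤, P, ⊥} gives a value in {⊤, P}.
In particular, with x=P: x → x = P.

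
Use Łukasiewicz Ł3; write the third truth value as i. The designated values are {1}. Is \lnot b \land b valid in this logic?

Countermodel: b=1 gives 0, which is not designated.

No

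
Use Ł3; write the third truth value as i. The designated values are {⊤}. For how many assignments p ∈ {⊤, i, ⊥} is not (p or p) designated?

p=⊤: ⊥ ·
p=i: i ·
p=⊥: ⊤ ✓

1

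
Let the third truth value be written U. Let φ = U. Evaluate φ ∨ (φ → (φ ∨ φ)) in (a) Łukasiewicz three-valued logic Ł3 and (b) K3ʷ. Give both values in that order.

In Łukasiewicz three-valued logic Ł3: φ ∨ φ = U ∨ U = U
φ → (φ ∨ φ) = U → U = T
φ ∨ (φ → (φ ∨ φ)) = U ∨ T = T
In K3ʷ: φ ∨ φ = U ∨ U = U
φ → (φ ∨ φ) = U → U = U  [any arg is the third value ⇒ result is the third value]
φ ∨ (φ → (φ ∨ φ)) = U ∨ U = U
They differ because Łukasiewicz three-valued logic Ł3 and K3ʷ treat U differently under the binary connectives.

T; U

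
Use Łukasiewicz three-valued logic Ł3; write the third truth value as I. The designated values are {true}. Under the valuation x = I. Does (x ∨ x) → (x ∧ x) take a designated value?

x ∨ x = I ∨ I = I
x ∧ x = I ∧ I = I
(x ∨ x) → (x ∧ x) = I → I = true  [min(1, 1−½+½)]
true ∈ {true}.

Yes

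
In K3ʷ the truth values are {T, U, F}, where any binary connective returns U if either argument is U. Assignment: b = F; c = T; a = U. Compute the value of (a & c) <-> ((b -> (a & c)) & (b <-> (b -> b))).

a & c = U & T = U
a & c = U & T = U
b -> (a & c) = F -> U = U  [any arg is the third value ⇒ result is the third value]
b -> b = F -> F = T
b <-> (b -> b) = F <-> T = F
(b -> (a & c)) & (b <-> (b -> b)) = U & F = U
(a & c) <-> ((b -> (a & c)) & (b <-> (b -> b))) = U <-> U = U

U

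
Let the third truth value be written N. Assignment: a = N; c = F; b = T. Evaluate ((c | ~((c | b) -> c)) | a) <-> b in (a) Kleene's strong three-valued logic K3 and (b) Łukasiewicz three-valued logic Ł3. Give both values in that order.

In Kleene's strong three-valued logic K3: c | b = F | T = T
(c | b) -> c = T -> F = F
~((c | b) -> c) = ~F = T
c | ~((c | b) -> c) = F | T = T
(c | ~((c | b) -> c)) | a = T | N = T
((c | ~((c | b) -> c)) | a) <-> b = T <-> T = T
In Łukasiewicz three-valued logic Ł3: c | b = F | T = T
(c | b) -> c = T -> F = F
~((c | b) -> c) = ~F = T
c | ~((c | b) -> c) = F | T = T
(c | ~((c | b) -> c)) | a = T | N = T
((c | ~((c | b) -> c)) | a) <-> b = T <-> T = T

T; T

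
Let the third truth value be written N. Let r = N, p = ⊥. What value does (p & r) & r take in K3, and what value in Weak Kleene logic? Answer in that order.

In K3: p & r = ⊥ & N = ⊥
(p & r) & r = ⊥ & N = ⊥
In Weak Kleene logic: p & r = ⊥ & N = N
(p & r) & r = N & N = N
They differ because K3 and Weak Kleene logic treat N differently under the binary connectives.

⊥; N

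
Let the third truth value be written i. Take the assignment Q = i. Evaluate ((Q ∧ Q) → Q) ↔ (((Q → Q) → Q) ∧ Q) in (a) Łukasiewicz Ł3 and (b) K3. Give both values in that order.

i; i

In Łukasiewicz Ł3: Q ∧ Q = i ∧ i = i
(Q ∧ Q) → Q = i → i = 1  [min(1, 1−½+½)]
Q → Q = i → i = 1
(Q → Q) → Q = 1 → i = i
((Q → Q) → Q) ∧ Q = i ∧ i = i
((Q ∧ Q) → Q) ↔ (((Q → Q) → Q) ∧ Q) = 1 ↔ i = i
In K3: Q ∧ Q = i ∧ i = i
(Q ∧ Q) → Q = i → i = i  [¬i ∨ i]
Q → Q = i → i = i
(Q → Q) → Q = i → i = i
((Q → Q) → Q) ∧ Q = i ∧ i = i
((Q ∧ Q) → Q) ↔ (((Q → Q) → Q) ∧ Q) = i ↔ i = i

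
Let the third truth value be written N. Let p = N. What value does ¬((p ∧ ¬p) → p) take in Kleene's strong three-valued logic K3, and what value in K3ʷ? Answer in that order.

In Kleene's strong three-valued logic K3: ¬p = ¬N = N
p ∧ ¬p = N ∧ N = N
(p ∧ ¬p) → p = N → N = N  [¬N ∨ N]
¬((p ∧ ¬p) → p) = ¬N = N
In K3ʷ: ¬p = ¬N = N
p ∧ ¬p = N ∧ N = N
(p ∧ ¬p) → p = N → N = N  [any arg is the third value ⇒ result is the third value]
¬((p ∧ ¬p) → p) = ¬N = N

N; N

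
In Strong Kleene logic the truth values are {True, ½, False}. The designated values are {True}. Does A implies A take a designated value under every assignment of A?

Countermodel: A=½ gives ½, which is not designated.

No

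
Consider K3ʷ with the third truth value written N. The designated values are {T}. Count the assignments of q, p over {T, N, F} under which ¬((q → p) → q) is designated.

2

Designated under: (q=F, p=T); (q=F, p=F).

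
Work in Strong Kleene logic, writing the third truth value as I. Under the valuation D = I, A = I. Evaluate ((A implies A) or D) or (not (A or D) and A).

I

A implies A = I implies I = I  [not I or I]
(A implies A) or D = I or I = I
A or D = I or I = I
not (A or D) = not I = I
not (A or D) and A = I and I = I
((A implies A) or D) or (not (A or D) and A) = I or I = I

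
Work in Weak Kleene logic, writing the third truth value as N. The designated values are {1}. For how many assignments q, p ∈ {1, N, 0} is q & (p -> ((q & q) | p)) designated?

Designated under: (q=1, p=1); (q=1, p=0).

2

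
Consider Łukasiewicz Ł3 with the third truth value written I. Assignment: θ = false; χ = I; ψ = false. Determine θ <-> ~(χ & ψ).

χ & ψ = I & false = false
~(χ & ψ) = ~false = true
θ <-> ~(χ & ψ) = false <-> true = false

false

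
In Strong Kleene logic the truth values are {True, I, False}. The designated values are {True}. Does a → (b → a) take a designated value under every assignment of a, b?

No

Countermodel: a=I, b=True gives I, which is not designated.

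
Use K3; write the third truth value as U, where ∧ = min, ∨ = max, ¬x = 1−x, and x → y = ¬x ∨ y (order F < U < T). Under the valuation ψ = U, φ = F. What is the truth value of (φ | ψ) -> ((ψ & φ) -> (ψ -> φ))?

φ | ψ = F | U = U
ψ & φ = U & F = F
ψ -> φ = U -> F = U  [~U | F]
(ψ & φ) -> (ψ -> φ) = F -> U = T
(φ | ψ) -> ((ψ & φ) -> (ψ -> φ)) = U -> T = T

T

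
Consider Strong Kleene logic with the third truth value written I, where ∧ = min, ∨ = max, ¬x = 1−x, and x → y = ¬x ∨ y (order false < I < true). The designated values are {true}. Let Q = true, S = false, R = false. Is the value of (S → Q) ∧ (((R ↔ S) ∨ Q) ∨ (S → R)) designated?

Yes

S → Q = false → true = true
R ↔ S = false ↔ false = true
(R ↔ S) ∨ Q = true ∨ true = true
S → R = false → false = true
((R ↔ S) ∨ Q) ∨ (S → R) = true ∨ true = true
(S → Q) ∧ (((R ↔ S) ∨ Q) ∨ (S → R)) = true ∧ true = true
true ∈ {true}.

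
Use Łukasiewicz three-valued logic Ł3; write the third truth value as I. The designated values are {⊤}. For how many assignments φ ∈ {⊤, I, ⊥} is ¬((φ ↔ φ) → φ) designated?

1

φ=⊤: ⊥ ·
φ=I: I ·
φ=⊥: ⊤ ✓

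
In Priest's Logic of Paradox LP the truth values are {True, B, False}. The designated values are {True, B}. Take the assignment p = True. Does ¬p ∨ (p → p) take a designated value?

¬p = ¬True = False
p → p = True → True = True
¬p ∨ (p → p) = False ∨ True = True
True ∈ {True, B}.

Yes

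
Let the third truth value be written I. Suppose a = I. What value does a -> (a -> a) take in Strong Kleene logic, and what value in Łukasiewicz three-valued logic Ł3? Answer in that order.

In Strong Kleene logic: a -> a = I -> I = I
a -> (a -> a) = I -> I = I
In Łukasiewicz three-valued logic Ł3: a -> a = I -> I = 1
a -> (a -> a) = I -> 1 = 1
They differ because Strong Kleene logic and Łukasiewicz three-valued logic Ł3 treat I differently under implication.

I; 1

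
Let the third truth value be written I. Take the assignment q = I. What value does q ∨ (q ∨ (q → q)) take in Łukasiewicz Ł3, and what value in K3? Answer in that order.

In Łukasiewicz Ł3: q → q = I → I = ⊤  [min(1, 1−½+½)]
q ∨ (q → q) = I ∨ ⊤ = ⊤
q ∨ (q ∨ (q → q)) = I ∨ ⊤ = ⊤
In K3: q → q = I → I = I  [¬I ∨ I]
q ∨ (q → q) = I ∨ I = I
q ∨ (q ∨ (q → q)) = I ∨ I = I
They differ because Łukasiewicz Ł3 and K3 treat I differently under implication.

⊤; I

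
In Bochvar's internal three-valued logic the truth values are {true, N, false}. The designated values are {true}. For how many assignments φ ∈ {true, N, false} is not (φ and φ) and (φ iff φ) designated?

φ=true: false ·
φ=N: N ·
φ=false: true ✓

1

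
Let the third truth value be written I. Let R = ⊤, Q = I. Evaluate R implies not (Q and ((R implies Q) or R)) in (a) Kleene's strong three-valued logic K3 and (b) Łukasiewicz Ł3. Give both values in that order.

In Kleene's strong three-valued logic K3: R implies Q = ⊤ implies I = I  [not ⊤ or I]
(R implies Q) or R = I or ⊤ = ⊤
Q and ((R implies Q) or R) = I and ⊤ = I
not (Q and ((R implies Q) or R)) = not I = I
R implies not (Q and ((R implies Q) or R)) = ⊤ implies I = I
In Łukasiewicz Ł3: R implies Q = ⊤ implies I = I  [min(1, 1−1+½)]
(R implies Q) or R = I or ⊤ = ⊤
Q and ((R implies Q) or R) = I and ⊤ = I
not (Q and ((R implies Q) or R)) = not I = I
R implies not (Q and ((R implies Q) or R)) = ⊤ implies I = I

I; I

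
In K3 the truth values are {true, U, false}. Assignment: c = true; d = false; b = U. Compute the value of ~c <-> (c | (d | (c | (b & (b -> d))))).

false

~c = ~true = false
b -> d = U -> false = U  [~U | false]
b & (b -> d) = U & U = U
c | (b & (b -> d)) = true | U = true
d | (c | (b & (b -> d))) = false | true = true
c | (d | (c | (b & (b -> d)))) = true | true = true
~c <-> (c | (d | (c | (b & (b -> d))))) = false <-> true = false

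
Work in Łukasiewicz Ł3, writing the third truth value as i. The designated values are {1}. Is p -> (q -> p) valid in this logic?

Every assignment of p, q over {1, i, 0} gives a value in {1}.
In particular, with p=i, q=i: p -> (q -> p) = 1.

Yes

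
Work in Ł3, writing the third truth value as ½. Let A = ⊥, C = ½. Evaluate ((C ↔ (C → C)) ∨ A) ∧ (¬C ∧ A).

⊥

C → C = ½ → ½ = ⊤  [min(1, 1−½+½)]
C ↔ (C → C) = ½ ↔ ⊤ = ½
(C ↔ (C → C)) ∨ A = ½ ∨ ⊥ = ½
¬C = ¬½ = ½
¬C ∧ A = ½ ∧ ⊥ = ⊥
((C ↔ (C → C)) ∨ A) ∧ (¬C ∧ A) = ½ ∧ ⊥ = ⊥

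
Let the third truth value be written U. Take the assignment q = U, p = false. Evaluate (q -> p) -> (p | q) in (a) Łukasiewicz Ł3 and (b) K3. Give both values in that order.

In Łukasiewicz Ł3: q -> p = U -> false = U  [min(1, 1−½+0)]
p | q = false | U = U
(q -> p) -> (p | q) = U -> U = true
In K3: q -> p = U -> false = U
p | q = false | U = U
(q -> p) -> (p | q) = U -> U = U
They differ because Łukasiewicz Ł3 and K3 treat U differently under implication.

true; U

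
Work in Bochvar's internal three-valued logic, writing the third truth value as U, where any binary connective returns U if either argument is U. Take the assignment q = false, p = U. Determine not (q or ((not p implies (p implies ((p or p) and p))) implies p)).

not p = not U = U
p or p = U or U = U
(p or p) and p = U and U = U
p implies ((p or p) and p) = U implies U = U  [any arg is the third value ⇒ result is the third value]
not p implies (p implies ((p or p) and p)) = U implies U = U
(not p implies (p implies ((p or p) and p))) implies p = U implies U = U
q or ((not p implies (p implies ((p or p) and p))) implies p) = false or U = U
not (q or ((not p implies (p implies ((p or p) and p))) implies p)) = not U = U

U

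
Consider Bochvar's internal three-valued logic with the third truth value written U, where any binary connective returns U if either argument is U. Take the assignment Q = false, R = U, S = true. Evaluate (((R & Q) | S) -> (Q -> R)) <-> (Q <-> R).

R & Q = U & false = U
(R & Q) | S = U | true = U
Q -> R = false -> U = U
((R & Q) | S) -> (Q -> R) = U -> U = U
Q <-> R = false <-> U = U
(((R & Q) | S) -> (Q -> R)) <-> (Q <-> R) = U <-> U = U

U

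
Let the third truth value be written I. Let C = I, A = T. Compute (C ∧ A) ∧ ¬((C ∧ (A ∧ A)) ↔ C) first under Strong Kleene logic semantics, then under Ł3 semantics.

In Strong Kleene logic: C ∧ A = I ∧ T = I
A ∧ A = T ∧ T = T
C ∧ (A ∧ A) = I ∧ T = I
(C ∧ (A ∧ A)) ↔ C = I ↔ I = I
¬((C ∧ (A ∧ A)) ↔ C) = ¬I = I
(C ∧ A) ∧ ¬((C ∧ (A ∧ A)) ↔ C) = I ∧ I = I
In Ł3: C ∧ A = I ∧ T = I
A ∧ A = T ∧ T = T
C ∧ (A ∧ A) = I ∧ T = I
(C ∧ (A ∧ A)) ↔ C = I ↔ I = T  [1 − |½−½|]
¬((C ∧ (A ∧ A)) ↔ C) = ¬T = F
(C ∧ A) ∧ ¬((C ∧ (A ∧ A)) ↔ C) = I ∧ F = F
They differ because Strong Kleene logic and Ł3 treat I differently under implication.

I; F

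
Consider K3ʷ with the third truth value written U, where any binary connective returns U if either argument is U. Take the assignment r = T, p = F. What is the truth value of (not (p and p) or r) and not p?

T

p and p = F and F = F
not (p and p) = not F = T
not (p and p) or r = T or T = T
not p = not F = T
(not (p and p) or r) and not p = T and T = T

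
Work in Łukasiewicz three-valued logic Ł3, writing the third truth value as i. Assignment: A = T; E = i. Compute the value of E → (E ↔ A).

E ↔ A = i ↔ T = i
E → (E ↔ A) = i → i = T

T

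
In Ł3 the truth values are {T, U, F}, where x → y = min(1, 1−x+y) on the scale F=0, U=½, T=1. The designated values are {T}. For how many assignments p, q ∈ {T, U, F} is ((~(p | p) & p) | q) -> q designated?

Of the 9 assignments, 8 give a value in {T}.

8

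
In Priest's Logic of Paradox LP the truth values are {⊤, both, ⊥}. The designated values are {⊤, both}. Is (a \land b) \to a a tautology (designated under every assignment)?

Yes

Every assignment of a, b over {⊤, both, ⊥} gives a value in {⊤, both}.
In particular, with a=both, b=both: (a \land b) \to a = both.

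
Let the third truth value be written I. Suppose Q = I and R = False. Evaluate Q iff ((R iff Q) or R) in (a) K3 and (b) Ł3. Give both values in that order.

I; True

In K3: R iff Q = False iff I = I
(R iff Q) or R = I or False = I
Q iff ((R iff Q) or R) = I iff I = I
In Ł3: R iff Q = False iff I = I  [1 − |0−½|]
(R iff Q) or R = I or False = I
Q iff ((R iff Q) or R) = I iff I = True
They differ because K3 and Ł3 treat I differently under implication.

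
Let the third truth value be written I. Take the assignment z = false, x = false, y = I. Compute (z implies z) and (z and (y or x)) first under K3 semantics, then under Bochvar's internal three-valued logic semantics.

In K3: z implies z = false implies false = true
y or x = I or false = I
z and (y or x) = false and I = false
(z implies z) and (z and (y or x)) = true and false = false
In Bochvar's internal three-valued logic: z implies z = false implies false = true
y or x = I or false = I
z and (y or x) = false and I = I
(z implies z) and (z and (y or x)) = true and I = I
They differ because K3 and Bochvar's internal three-valued logic treat I differently under the binary connectives.

false; I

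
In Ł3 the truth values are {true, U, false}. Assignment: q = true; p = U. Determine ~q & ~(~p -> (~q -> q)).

false

~q = ~true = false
~p = ~U = U
~q = ~true = false
~q -> q = false -> true = true
~p -> (~q -> q) = U -> true = true  [min(1, 1−½+1)]
~(~p -> (~q -> q)) = ~true = false
~q & ~(~p -> (~q -> q)) = false & false = false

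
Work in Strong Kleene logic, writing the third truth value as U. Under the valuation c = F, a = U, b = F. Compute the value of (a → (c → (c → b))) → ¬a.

U

c → b = F → F = T
c → (c → b) = F → T = T
a → (c → (c → b)) = U → T = T
¬a = ¬U = U
(a → (c → (c → b))) → ¬a = T → U = U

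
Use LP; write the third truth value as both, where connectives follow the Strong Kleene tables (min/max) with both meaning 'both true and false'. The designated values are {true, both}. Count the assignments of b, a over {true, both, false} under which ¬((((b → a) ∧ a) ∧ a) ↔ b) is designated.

7

Of the 9 assignments, 7 give a value in {true, both}.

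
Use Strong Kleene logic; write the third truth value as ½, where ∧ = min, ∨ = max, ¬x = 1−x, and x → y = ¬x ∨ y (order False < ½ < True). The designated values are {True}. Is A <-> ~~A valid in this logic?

No

Countermodel: A=½ gives ½, which is not designated.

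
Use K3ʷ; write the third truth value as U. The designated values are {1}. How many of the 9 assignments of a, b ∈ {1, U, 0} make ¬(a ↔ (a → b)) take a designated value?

3

Designated under: (a=1, b=0); (a=0, b=1); (a=0, b=0).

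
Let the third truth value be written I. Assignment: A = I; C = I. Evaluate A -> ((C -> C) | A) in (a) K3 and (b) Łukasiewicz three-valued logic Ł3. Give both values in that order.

I; true

In K3: C -> C = I -> I = I  [~I | I]
(C -> C) | A = I | I = I
A -> ((C -> C) | A) = I -> I = I
In Łukasiewicz three-valued logic Ł3: C -> C = I -> I = true
(C -> C) | A = true | I = true
A -> ((C -> C) | A) = I -> true = true
They differ because K3 and Łukasiewicz three-valued logic Ł3 treat I differently under implication.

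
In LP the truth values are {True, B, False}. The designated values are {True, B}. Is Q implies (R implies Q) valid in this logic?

Every assignment of Q, R over {True, B, False} gives a value in {True, B}.
In particular, with Q=B, R=B: Q implies (R implies Q) = B.

Yes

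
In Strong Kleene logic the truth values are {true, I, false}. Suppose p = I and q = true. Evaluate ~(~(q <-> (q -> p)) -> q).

false

q -> p = true -> I = I
q <-> (q -> p) = true <-> I = I
~(q <-> (q -> p)) = ~I = I
~(q <-> (q -> p)) -> q = I -> true = true
~(~(q <-> (q -> p)) -> q) = ~true = false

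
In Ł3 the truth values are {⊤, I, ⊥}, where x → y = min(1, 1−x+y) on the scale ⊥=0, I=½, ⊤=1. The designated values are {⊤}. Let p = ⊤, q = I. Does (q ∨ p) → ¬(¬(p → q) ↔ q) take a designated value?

q ∨ p = I ∨ ⊤ = ⊤
p → q = ⊤ → I = I  [min(1, 1−1+½)]
¬(p → q) = ¬I = I
¬(p → q) ↔ q = I ↔ I = ⊤
¬(¬(p → q) ↔ q) = ¬⊤ = ⊥
(q ∨ p) → ¬(¬(p → q) ↔ q) = ⊤ → ⊥ = ⊥
⊥ ∉ {⊤}.

No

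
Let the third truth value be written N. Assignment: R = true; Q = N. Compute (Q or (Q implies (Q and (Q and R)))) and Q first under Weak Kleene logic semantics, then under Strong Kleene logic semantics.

N; N

In Weak Kleene logic: Q and R = N and true = N
Q and (Q and R) = N and N = N
Q implies (Q and (Q and R)) = N implies N = N  [any arg is the third value ⇒ result is the third value]
Q or (Q implies (Q and (Q and R))) = N or N = N
(Q or (Q implies (Q and (Q and R)))) and Q = N and N = N
In Strong Kleene logic: Q and R = N and true = N
Q and (Q and R) = N and N = N
Q implies (Q and (Q and R)) = N implies N = N  [not N or N]
Q or (Q implies (Q and (Q and R))) = N or N = N
(Q or (Q implies (Q and (Q and R)))) and Q = N and N = N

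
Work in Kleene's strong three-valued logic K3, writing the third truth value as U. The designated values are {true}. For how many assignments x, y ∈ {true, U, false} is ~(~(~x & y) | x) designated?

1

Designated under: (x=false, y=true).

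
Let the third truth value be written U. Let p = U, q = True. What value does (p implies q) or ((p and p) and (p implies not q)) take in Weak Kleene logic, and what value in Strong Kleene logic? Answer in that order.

In Weak Kleene logic: p implies q = U implies True = U  [any arg is the third value ⇒ result is the third value]
p and p = U and U = U
not q = not True = False
p implies not q = U implies False = U
(p and p) and (p implies not q) = U and U = U
(p implies q) or ((p and p) and (p implies not q)) = U or U = U
In Strong Kleene logic: p implies q = U implies True = True  [not U or True]
p and p = U and U = U
not q = not True = False
p implies not q = U implies False = U
(p and p) and (p implies not q) = U and U = U
(p implies q) or ((p and p) and (p implies not q)) = True or U = True
They differ because Weak Kleene logic and Strong Kleene logic treat U differently under the binary connectives.

U; True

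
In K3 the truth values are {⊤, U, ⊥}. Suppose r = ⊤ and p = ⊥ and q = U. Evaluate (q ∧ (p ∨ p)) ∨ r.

⊤

p ∨ p = ⊥ ∨ ⊥ = ⊥
q ∧ (p ∨ p) = U ∧ ⊥ = ⊥
(q ∧ (p ∨ p)) ∨ r = ⊥ ∨ ⊤ = ⊤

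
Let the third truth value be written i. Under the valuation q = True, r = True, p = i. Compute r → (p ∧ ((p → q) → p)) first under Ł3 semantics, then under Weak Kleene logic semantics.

i; i

In Ł3: p → q = i → True = True  [min(1, 1−½+1)]
(p → q) → p = True → i = i
p ∧ ((p → q) → p) = i ∧ i = i
r → (p ∧ ((p → q) → p)) = True → i = i
In Weak Kleene logic: p → q = i → True = i  [any arg is the third value ⇒ result is the third value]
(p → q) → p = i → i = i
p ∧ ((p → q) → p) = i ∧ i = i
r → (p ∧ ((p → q) → p)) = True → i = i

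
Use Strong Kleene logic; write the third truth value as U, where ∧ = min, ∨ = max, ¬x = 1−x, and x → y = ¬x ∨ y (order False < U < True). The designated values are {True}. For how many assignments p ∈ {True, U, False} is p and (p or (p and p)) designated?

1

p=True: True ✓
p=U: U ·
p=False: False ·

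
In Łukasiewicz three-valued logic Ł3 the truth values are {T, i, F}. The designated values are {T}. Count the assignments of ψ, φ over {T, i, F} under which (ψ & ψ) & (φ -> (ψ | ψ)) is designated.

Designated under: (ψ=T, φ=T); (ψ=T, φ=i); (ψ=T, φ=F).

3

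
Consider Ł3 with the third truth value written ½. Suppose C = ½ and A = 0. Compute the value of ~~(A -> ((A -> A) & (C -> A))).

1

A -> A = 0 -> 0 = 1
C -> A = ½ -> 0 = ½  [min(1, 1−½+0)]
(A -> A) & (C -> A) = 1 & ½ = ½
A -> ((A -> A) & (C -> A)) = 0 -> ½ = 1
~(A -> ((A -> A) & (C -> A))) = ~1 = 0
~~(A -> ((A -> A) & (C -> A))) = ~0 = 1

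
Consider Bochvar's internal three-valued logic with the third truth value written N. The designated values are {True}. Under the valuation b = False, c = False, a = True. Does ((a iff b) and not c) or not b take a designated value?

Yes

a iff b = True iff False = False
not c = not False = True
(a iff b) and not c = False and True = False
not b = not False = True
((a iff b) and not c) or not b = False or True = True
True ∈ {True}.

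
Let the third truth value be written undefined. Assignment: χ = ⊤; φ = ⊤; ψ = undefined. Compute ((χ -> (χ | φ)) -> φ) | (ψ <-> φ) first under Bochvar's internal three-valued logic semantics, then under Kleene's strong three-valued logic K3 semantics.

undefined; ⊤

In Bochvar's internal three-valued logic: χ | φ = ⊤ | ⊤ = ⊤
χ -> (χ | φ) = ⊤ -> ⊤ = ⊤
(χ -> (χ | φ)) -> φ = ⊤ -> ⊤ = ⊤
ψ <-> φ = undefined <-> ⊤ = undefined
((χ -> (χ | φ)) -> φ) | (ψ <-> φ) = ⊤ | undefined = undefined
In Kleene's strong three-valued logic K3: χ | φ = ⊤ | ⊤ = ⊤
χ -> (χ | φ) = ⊤ -> ⊤ = ⊤
(χ -> (χ | φ)) -> φ = ⊤ -> ⊤ = ⊤
ψ <-> φ = undefined <-> ⊤ = undefined
((χ -> (χ | φ)) -> φ) | (ψ <-> φ) = ⊤ | undefined = ⊤
They differ because Bochvar's internal three-valued logic and Kleene's strong three-valued logic K3 treat undefined differently under the binary connectives.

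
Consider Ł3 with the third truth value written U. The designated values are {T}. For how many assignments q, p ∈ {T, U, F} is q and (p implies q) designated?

3

Designated under: (q=T, p=T); (q=T, p=U); (q=T, p=F).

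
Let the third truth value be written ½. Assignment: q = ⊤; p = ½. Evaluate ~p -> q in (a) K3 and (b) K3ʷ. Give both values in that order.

In K3: ~p = ~½ = ½
~p -> q = ½ -> ⊤ = ⊤  [~½ | ⊤]
In K3ʷ: ~p = ~½ = ½
~p -> q = ½ -> ⊤ = ½  [any arg is the third value ⇒ result is the third value]
They differ because K3 and K3ʷ treat ½ differently under the binary connectives.

⊤; ½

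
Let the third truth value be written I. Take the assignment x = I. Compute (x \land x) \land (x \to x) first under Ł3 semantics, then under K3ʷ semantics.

I; I

In Ł3: x \land x = I \land I = I
x \to x = I \to I = true  [min(1, 1−½+½)]
(x \land x) \land (x \to x) = I \land true = I
In K3ʷ: x \land x = I \land I = I
x \to x = I \to I = I  [any arg is the third value ⇒ result is the third value]
(x \land x) \land (x \to x) = I \land I = I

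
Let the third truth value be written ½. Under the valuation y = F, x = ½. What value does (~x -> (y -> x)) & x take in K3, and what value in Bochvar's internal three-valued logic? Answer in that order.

½; ½

In K3: ~x = ~½ = ½
y -> x = F -> ½ = T
~x -> (y -> x) = ½ -> T = T
(~x -> (y -> x)) & x = T & ½ = ½
In Bochvar's internal three-valued logic: ~x = ~½ = ½
y -> x = F -> ½ = ½  [any arg is the third value ⇒ result is the third value]
~x -> (y -> x) = ½ -> ½ = ½
(~x -> (y -> x)) & x = ½ & ½ = ½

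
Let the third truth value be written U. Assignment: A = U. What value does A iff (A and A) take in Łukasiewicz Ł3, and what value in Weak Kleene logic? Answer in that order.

In Łukasiewicz Ł3: A and A = U and U = U
A iff (A and A) = U iff U = true  [1 − |½−½|]
In Weak Kleene logic: A and A = U and U = U
A iff (A and A) = U iff U = U
They differ because Łukasiewicz Ł3 and Weak Kleene logic treat U differently under the binary connectives.

true; U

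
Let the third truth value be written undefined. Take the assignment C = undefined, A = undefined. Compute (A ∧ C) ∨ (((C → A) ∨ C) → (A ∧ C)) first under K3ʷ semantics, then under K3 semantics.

undefined; undefined

In K3ʷ: A ∧ C = undefined ∧ undefined = undefined
C → A = undefined → undefined = undefined  [any arg is the third value ⇒ result is the third value]
(C → A) ∨ C = undefined ∨ undefined = undefined
A ∧ C = undefined ∧ undefined = undefined
((C → A) ∨ C) → (A ∧ C) = undefined → undefined = undefined
(A ∧ C) ∨ (((C → A) ∨ C) → (A ∧ C)) = undefined ∨ undefined = undefined
In K3: A ∧ C = undefined ∧ undefined = undefined
C → A = undefined → undefined = undefined  [¬undefined ∨ undefined]
(C → A) ∨ C = undefined ∨ undefined = undefined
A ∧ C = undefined ∧ undefined = undefined
((C → A) ∨ C) → (A ∧ C) = undefined → undefined = undefined
(A ∧ C) ∨ (((C → A) ∨ C) → (A ∧ C)) = undefined ∨ undefined = undefined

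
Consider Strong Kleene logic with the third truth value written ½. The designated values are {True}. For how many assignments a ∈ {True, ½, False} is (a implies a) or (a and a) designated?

a=True: True ✓
a=½: ½ ·
a=False: True ✓

2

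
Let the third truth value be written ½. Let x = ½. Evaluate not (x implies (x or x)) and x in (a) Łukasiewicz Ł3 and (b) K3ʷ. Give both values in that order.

0; ½

In Łukasiewicz Ł3: x or x = ½ or ½ = ½
x implies (x or x) = ½ implies ½ = 1
not (x implies (x or x)) = not 1 = 0
not (x implies (x or x)) and x = 0 and ½ = 0
In K3ʷ: x or x = ½ or ½ = ½
x implies (x or x) = ½ implies ½ = ½
not (x implies (x or x)) = not ½ = ½
not (x implies (x or x)) and x = ½ and ½ = ½
They differ because Łukasiewicz Ł3 and K3ʷ treat ½ differently under the binary connectives.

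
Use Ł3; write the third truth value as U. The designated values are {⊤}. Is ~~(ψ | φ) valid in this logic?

No

Countermodel: ψ=U, φ=U gives U, which is not designated.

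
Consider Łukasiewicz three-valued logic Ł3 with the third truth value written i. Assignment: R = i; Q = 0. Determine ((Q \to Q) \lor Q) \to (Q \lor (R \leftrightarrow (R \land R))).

Q \to Q = 0 \to 0 = 1
(Q \to Q) \lor Q = 1 \lor 0 = 1
R \land R = i \land i = i
R \leftrightarrow (R \land R) = i \leftrightarrow i = 1
Q \lor (R \leftrightarrow (R \land R)) = 0 \lor 1 = 1
((Q \to Q) \lor Q) \to (Q \lor (R \leftrightarrow (R \land R))) = 1 \to 1 = 1

1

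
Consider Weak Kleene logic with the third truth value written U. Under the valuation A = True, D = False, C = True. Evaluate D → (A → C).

True

A → C = True → True = True
D → (A → C) = False → True = True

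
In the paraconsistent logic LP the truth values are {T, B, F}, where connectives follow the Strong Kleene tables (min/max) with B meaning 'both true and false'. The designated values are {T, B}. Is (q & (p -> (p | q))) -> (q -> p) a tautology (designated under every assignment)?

No

Countermodel: q=T, p=F gives F, which is not designated.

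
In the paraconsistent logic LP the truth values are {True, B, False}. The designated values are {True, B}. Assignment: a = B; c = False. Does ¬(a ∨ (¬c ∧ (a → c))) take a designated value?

Yes

¬c = ¬False = True
a → c = B → False = B
¬c ∧ (a → c) = True ∧ B = B
a ∨ (¬c ∧ (a → c)) = B ∨ B = B
¬(a ∨ (¬c ∧ (a → c))) = ¬B = B
B ∈ {True, B}.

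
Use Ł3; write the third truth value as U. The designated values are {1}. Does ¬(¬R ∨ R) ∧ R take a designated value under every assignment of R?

Countermodel: R=1 gives 0, which is not designated.

No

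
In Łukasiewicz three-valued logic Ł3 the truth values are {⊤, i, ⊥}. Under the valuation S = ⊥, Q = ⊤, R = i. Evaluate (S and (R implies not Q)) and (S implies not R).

not Q = not ⊤ = ⊥
R implies not Q = i implies ⊥ = i  [min(1, 1−½+0)]
S and (R implies not Q) = ⊥ and i = ⊥
not R = not i = i
S implies not R = ⊥ implies i = ⊤
(S and (R implies not Q)) and (S implies not R) = ⊥ and ⊤ = ⊥

⊥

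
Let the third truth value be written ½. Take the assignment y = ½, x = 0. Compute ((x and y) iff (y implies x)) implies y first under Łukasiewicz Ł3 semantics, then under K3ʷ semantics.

In Łukasiewicz Ł3: x and y = 0 and ½ = 0
y implies x = ½ implies 0 = ½
(x and y) iff (y implies x) = 0 iff ½ = ½
((x and y) iff (y implies x)) implies y = ½ implies ½ = 1
In K3ʷ: x and y = 0 and ½ = ½
y implies x = ½ implies 0 = ½  [any arg is the third value ⇒ result is the third value]
(x and y) iff (y implies x) = ½ iff ½ = ½
((x and y) iff (y implies x)) implies y = ½ implies ½ = ½
They differ because Łukasiewicz Ł3 and K3ʷ treat ½ differently under the binary connectives.

1; ½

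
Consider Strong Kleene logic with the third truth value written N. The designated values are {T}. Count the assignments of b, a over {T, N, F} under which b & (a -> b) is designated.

Designated under: (b=T, a=T); (b=T, a=N); (b=T, a=F).

3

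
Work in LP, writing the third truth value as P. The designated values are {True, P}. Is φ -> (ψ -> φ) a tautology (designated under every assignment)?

Yes

Every assignment of φ, ψ over {True, P, False} gives a value in {True, P}.
In particular, with φ=P, ψ=P: φ -> (ψ -> φ) = P.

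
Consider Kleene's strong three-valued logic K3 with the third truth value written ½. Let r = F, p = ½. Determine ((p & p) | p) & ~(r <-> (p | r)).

p & p = ½ & ½ = ½
(p & p) | p = ½ | ½ = ½
p | r = ½ | F = ½
r <-> (p | r) = F <-> ½ = ½
~(r <-> (p | r)) = ~½ = ½
((p & p) | p) & ~(r <-> (p | r)) = ½ & ½ = ½

½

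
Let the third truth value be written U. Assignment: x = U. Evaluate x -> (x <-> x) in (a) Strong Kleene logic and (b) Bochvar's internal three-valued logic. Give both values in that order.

In Strong Kleene logic: x <-> x = U <-> U = U
x -> (x <-> x) = U -> U = U  [~U | U]
In Bochvar's internal three-valued logic: x <-> x = U <-> U = U
x -> (x <-> x) = U -> U = U

U; U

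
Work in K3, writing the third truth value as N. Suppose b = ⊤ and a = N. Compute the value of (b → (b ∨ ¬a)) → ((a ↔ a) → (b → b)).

⊤

¬a = ¬N = N
b ∨ ¬a = ⊤ ∨ N = ⊤
b → (b ∨ ¬a) = ⊤ → ⊤ = ⊤
a ↔ a = N ↔ N = N
b → b = ⊤ → ⊤ = ⊤
(a ↔ a) → (b → b) = N → ⊤ = ⊤  [¬N ∨ ⊤]
(b → (b ∨ ¬a)) → ((a ↔ a) → (b → b)) = ⊤ → ⊤ = ⊤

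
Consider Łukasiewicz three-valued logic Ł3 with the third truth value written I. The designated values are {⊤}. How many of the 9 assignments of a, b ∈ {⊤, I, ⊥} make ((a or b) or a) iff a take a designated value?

6

Of the 9 assignments, 6 give a value in {⊤}.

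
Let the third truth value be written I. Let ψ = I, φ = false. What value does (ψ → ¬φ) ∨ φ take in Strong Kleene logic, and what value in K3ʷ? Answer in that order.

In Strong Kleene logic: ¬φ = ¬false = true
ψ → ¬φ = I → true = true
(ψ → ¬φ) ∨ φ = true ∨ false = true
In K3ʷ: ¬φ = ¬false = true
ψ → ¬φ = I → true = I  [any arg is the third value ⇒ result is the third value]
(ψ → ¬φ) ∨ φ = I ∨ false = I
They differ because Strong Kleene logic and K3ʷ treat I differently under the binary connectives.

true; I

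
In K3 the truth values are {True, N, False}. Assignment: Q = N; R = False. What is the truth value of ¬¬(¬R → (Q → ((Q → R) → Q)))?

N

¬R = ¬False = True
Q → R = N → False = N  [¬N ∨ False]
(Q → R) → Q = N → N = N
Q → ((Q → R) → Q) = N → N = N
¬R → (Q → ((Q → R) → Q)) = True → N = N
¬(¬R → (Q → ((Q → R) → Q))) = ¬N = N
¬¬(¬R → (Q → ((Q → R) → Q))) = ¬N = N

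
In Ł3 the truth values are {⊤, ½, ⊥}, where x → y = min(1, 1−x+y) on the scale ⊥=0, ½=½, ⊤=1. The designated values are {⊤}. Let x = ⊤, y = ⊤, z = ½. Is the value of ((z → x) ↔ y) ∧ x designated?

Yes

z → x = ½ → ⊤ = ⊤  [min(1, 1−½+1)]
(z → x) ↔ y = ⊤ ↔ ⊤ = ⊤
((z → x) ↔ y) ∧ x = ⊤ ∧ ⊤ = ⊤
⊤ ∈ {⊤}.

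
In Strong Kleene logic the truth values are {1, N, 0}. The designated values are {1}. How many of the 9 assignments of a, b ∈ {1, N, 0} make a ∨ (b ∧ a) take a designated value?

3

Designated under: (a=1, b=1); (a=1, b=N); (a=1, b=0).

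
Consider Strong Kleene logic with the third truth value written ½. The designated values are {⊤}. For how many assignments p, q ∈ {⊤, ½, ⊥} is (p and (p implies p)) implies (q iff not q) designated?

3

Designated under: (p=⊥, q=⊤); (p=⊥, q=½); (p=⊥, q=⊥).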